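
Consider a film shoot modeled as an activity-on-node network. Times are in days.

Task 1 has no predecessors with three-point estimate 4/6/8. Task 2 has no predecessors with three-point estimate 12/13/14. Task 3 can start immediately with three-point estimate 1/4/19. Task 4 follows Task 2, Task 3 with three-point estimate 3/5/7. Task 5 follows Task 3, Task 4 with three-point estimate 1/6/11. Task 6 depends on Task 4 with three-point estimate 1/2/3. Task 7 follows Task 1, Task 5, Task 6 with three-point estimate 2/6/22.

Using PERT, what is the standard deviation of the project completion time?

3.80 days

te_Task 1 = (4 + 4·6 + 8)/6 = 36/6 = 6; σ²_Task 1 = ((8−4)/6)² = 0.444
te_Task 2 = (12 + 4·13 + 14)/6 = 78/6 = 13; σ²_Task 2 = ((14−12)/6)² = 0.111
te_Task 3 = (1 + 4·4 + 19)/6 = 36/6 = 6; σ²_Task 3 = ((19−1)/6)² = 9.000
te_Task 4 = (3 + 4·5 + 7)/6 = 30/6 = 5; σ²_Task 4 = ((7−3)/6)² = 0.444
te_Task 5 = (1 + 4·6 + 11)/6 = 36/6 = 6; σ²_Task 5 = ((11−1)/6)² = 2.778
te_Task 6 = (1 + 4·2 + 3)/6 = 12/6 = 2; σ²_Task 6 = ((3−1)/6)² = 0.111
te_Task 7 = (2 + 4·6 + 22)/6 = 48/6 = 8; σ²_Task 7 = ((22−2)/6)² = 11.111

Forward pass:
ES_Task 1 = 0; EF_Task 1 = 6
ES_Task 2 = 0; EF_Task 2 = 13
ES_Task 3 = 0; EF_Task 3 = 6
ES_Task 4 = max(EF_Task 2=13, EF_Task 3=6) = 13; EF_Task 4 = 13+5 = 18
ES_Task 5 = max(EF_Task 3=6, EF_Task 4=18) = 18; EF_Task 5 = 18+6 = 24
ES_Task 6 = 18; EF_Task 6 = 18+2 = 20
ES_Task 7 = max(EF_Task 1=6, EF_Task 5=24, EF_Task 6=20) = 24; EF_Task 7 = 24+8 = 32
Expected project duration μ = 32 days. Critical path: Task 2 → Task 4 → Task 5 → Task 7.

Variance along critical path = 0.111 + 0.444 + 2.778 + 11.111 = 14.444
σ = √14.444 = 3.801 days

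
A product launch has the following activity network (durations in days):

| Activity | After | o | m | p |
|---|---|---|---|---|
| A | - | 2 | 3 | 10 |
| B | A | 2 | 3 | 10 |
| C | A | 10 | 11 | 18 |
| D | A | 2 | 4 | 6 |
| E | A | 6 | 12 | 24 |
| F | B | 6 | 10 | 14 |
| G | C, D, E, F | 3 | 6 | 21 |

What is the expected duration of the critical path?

te_A = (2 + 4·3 + 10)/6 = 24/6 = 4
te_B = (2 + 4·3 + 10)/6 = 24/6 = 4
te_C = (10 + 4·11 + 18)/6 = 72/6 = 12
te_D = (2 + 4·4 + 6)/6 = 24/6 = 4
te_E = (6 + 4·12 + 24)/6 = 78/6 = 13
te_F = (6 + 4·10 + 14)/6 = 60/6 = 10
te_G = (3 + 4·6 + 21)/6 = 48/6 = 8

Forward pass:
ES_A = 0; EF_A = 4
ES_B = 4; EF_B = 4+4 = 8
ES_C = 4; EF_C = 4+12 = 16
ES_D = 4; EF_D = 4+4 = 8
ES_E = 4; EF_E = 4+13 = 17
ES_F = 8; EF_F = 8+10 = 18
ES_G = max(EF_C=16, EF_D=8, EF_E=17, EF_F=18) = 18; EF_G = 18+8 = 26
Expected project duration μ = 26 days. Critical path: A → B → F → G.

26 days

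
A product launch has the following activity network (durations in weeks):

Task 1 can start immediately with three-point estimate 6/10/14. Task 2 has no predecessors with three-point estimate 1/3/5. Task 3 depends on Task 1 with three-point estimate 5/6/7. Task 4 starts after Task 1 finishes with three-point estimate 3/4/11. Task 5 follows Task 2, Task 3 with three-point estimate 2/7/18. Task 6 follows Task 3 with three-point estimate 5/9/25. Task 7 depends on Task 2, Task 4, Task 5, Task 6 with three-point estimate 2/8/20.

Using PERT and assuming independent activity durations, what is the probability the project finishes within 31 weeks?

te_Task 1 = (6 + 4·10 + 14)/6 = 60/6 = 10; σ²_Task 1 = ((14−6)/6)² = 1.778
te_Task 2 = (1 + 4·3 + 5)/6 = 18/6 = 3; σ²_Task 2 = ((5−1)/6)² = 0.444
te_Task 3 = (5 + 4·6 + 7)/6 = 36/6 = 6; σ²_Task 3 = ((7−5)/6)² = 0.111
te_Task 4 = (3 + 4·4 + 11)/6 = 30/6 = 5; σ²_Task 4 = ((11−3)/6)² = 1.778
te_Task 5 = (2 + 4·7 + 18)/6 = 48/6 = 8; σ²_Task 5 = ((18−2)/6)² = 7.111
te_Task 6 = (5 + 4·9 + 25)/6 = 66/6 = 11; σ²_Task 6 = ((25−5)/6)² = 11.111
te_Task 7 = (2 + 4·8 + 20)/6 = 54/6 = 9; σ²_Task 7 = ((20−2)/6)² = 9.000

Forward pass:
ES_Task 1 = 0; EF_Task 1 = 10
ES_Task 2 = 0; EF_Task 2 = 3
ES_Task 3 = 10; EF_Task 3 = 10+6 = 16
ES_Task 4 = 10; EF_Task 4 = 10+5 = 15
ES_Task 5 = max(EF_Task 2=3, EF_Task 3=16) = 16; EF_Task 5 = 16+8 = 24
ES_Task 6 = 16; EF_Task 6 = 16+11 = 27
ES_Task 7 = max(EF_Task 2=3, EF_Task 4=15, EF_Task 5=24, EF_Task 6=27) = 27; EF_Task 7 = 27+9 = 36
Expected project duration μ = 36 weeks. Critical path: Task 1 → Task 3 → Task 6 → Task 7.

Variance along critical path = 1.778 + 0.111 + 11.111 + 9.000 = 22.000; σ = √22.000 = 4.690 weeks.
Z = (31 − 36) / 4.690 = -1.066
P(T ≤ 31) = Φ(-1.066) ≈ 0.143

0.143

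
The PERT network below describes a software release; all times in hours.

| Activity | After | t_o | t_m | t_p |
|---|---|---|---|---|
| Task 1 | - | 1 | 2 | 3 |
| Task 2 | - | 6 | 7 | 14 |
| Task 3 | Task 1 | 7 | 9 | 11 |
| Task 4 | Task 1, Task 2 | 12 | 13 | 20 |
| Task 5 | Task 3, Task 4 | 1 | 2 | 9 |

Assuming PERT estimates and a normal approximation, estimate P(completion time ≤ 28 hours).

0.903

te_Task 1 = (1 + 4·2 + 3)/6 = 12/6 = 2; σ²_Task 1 = ((3−1)/6)² = 0.111
te_Task 2 = (6 + 4·7 + 14)/6 = 48/6 = 8; σ²_Task 2 = ((14−6)/6)² = 1.778
te_Task 3 = (7 + 4·9 + 11)/6 = 54/6 = 9; σ²_Task 3 = ((11−7)/6)² = 0.444
te_Task 4 = (12 + 4·13 + 20)/6 = 84/6 = 14; σ²_Task 4 = ((20−12)/6)² = 1.778
te_Task 5 = (1 + 4·2 + 9)/6 = 18/6 = 3; σ²_Task 5 = ((9−1)/6)² = 1.778

Forward pass:
ES_Task 1 = 0; EF_Task 1 = 2
ES_Task 2 = 0; EF_Task 2 = 8
ES_Task 3 = 2; EF_Task 3 = 2+9 = 11
ES_Task 4 = max(EF_Task 1=2, EF_Task 2=8) = 8; EF_Task 4 = 8+14 = 22
ES_Task 5 = max(EF_Task 3=11, EF_Task 4=22) = 22; EF_Task 5 = 22+3 = 25
Expected project duration μ = 25 hours. Critical path: Task 2 → Task 4 → Task 5.

Variance along critical path = 1.778 + 1.778 + 1.778 = 5.333; σ = √5.333 = 2.309 hours.
Z = (28 − 25) / 2.309 = 1.299
P(T ≤ 28) = Φ(1.299) ≈ 0.903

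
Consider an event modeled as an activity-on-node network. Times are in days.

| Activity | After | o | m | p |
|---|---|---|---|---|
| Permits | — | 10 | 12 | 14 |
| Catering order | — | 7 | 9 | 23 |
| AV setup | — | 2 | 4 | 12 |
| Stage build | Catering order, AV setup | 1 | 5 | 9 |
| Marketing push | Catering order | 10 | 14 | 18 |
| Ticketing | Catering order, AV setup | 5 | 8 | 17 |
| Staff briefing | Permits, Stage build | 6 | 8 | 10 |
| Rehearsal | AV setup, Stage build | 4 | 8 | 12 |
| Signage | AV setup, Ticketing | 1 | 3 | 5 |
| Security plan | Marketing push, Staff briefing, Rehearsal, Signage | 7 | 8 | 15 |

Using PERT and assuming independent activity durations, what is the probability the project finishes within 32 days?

te_Permits = (10 + 4·12 + 14)/6 = 72/6 = 12; σ²_Permits = ((14−10)/6)² = 0.444
te_Catering order = (7 + 4·9 + 23)/6 = 66/6 = 11; σ²_Catering order = ((23−7)/6)² = 7.111
te_AV setup = (2 + 4·4 + 12)/6 = 30/6 = 5; σ²_AV setup = ((12−2)/6)² = 2.778
te_Stage build = (1 + 4·5 + 9)/6 = 30/6 = 5; σ²_Stage build = ((9−1)/6)² = 1.778
te_Marketing push = (10 + 4·14 + 18)/6 = 84/6 = 14; σ²_Marketing push = ((18−10)/6)² = 1.778
te_Ticketing = (5 + 4·8 + 17)/6 = 54/6 = 9; σ²_Ticketing = ((17−5)/6)² = 4.000
te_Staff briefing = (6 + 4·8 + 10)/6 = 48/6 = 8; σ²_Staff briefing = ((10−6)/6)² = 0.444
te_Rehearsal = (4 + 4·8 + 12)/6 = 48/6 = 8; σ²_Rehearsal = ((12−4)/6)² = 1.778
te_Signage = (1 + 4·3 + 5)/6 = 18/6 = 3; σ²_Signage = ((5−1)/6)² = 0.444
te_Security plan = (7 + 4·8 + 15)/6 = 54/6 = 9; σ²_Security plan = ((15−7)/6)² = 1.778

Forward pass:
ES_Permits = 0; EF_Permits = 12
ES_Catering order = 0; EF_Catering order = 11
ES_AV setup = 0; EF_AV setup = 5
ES_Stage build = max(EF_Catering order=11, EF_AV setup=5) = 11; EF_Stage build = 11+5 = 16
ES_Marketing push = 11; EF_Marketing push = 11+14 = 25
ES_Ticketing = max(EF_Catering order=11, EF_AV setup=5) = 11; EF_Ticketing = 11+9 = 20
ES_Staff briefing = max(EF_Permits=12, EF_Stage build=16) = 16; EF_Staff briefing = 16+8 = 24
ES_Rehearsal = max(EF_AV setup=5, EF_Stage build=16) = 16; EF_Rehearsal = 16+8 = 24
ES_Signage = max(EF_AV setup=5, EF_Ticketing=20) = 20; EF_Signage = 20+3 = 23
ES_Security plan = max(EF_Marketing push=25, EF_Staff briefing=24, EF_Rehearsal=24, EF_Signage=23) = 25; EF_Security plan = 25+9 = 34
Expected project duration μ = 34 days. Critical path: Catering order → Marketing push → Security plan.

Variance along critical path = 7.111 + 1.778 + 1.778 = 10.667; σ = √10.667 = 3.266 days.
Z = (32 − 34) / 3.266 = -0.612
P(T ≤ 32) = Φ(-0.612) ≈ 0.270

0.270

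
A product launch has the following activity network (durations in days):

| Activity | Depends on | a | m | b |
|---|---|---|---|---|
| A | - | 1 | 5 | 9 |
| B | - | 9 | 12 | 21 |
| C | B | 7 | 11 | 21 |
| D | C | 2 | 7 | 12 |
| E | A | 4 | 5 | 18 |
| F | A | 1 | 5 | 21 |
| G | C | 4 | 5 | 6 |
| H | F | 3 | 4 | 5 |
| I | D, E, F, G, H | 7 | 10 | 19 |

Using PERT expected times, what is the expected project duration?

te_A = (1 + 4·5 + 9)/6 = 30/6 = 5
te_B = (9 + 4·12 + 21)/6 = 78/6 = 13
te_C = (7 + 4·11 + 21)/6 = 72/6 = 12
te_D = (2 + 4·7 + 12)/6 = 42/6 = 7
te_E = (4 + 4·5 + 18)/6 = 42/6 = 7
te_F = (1 + 4·5 + 21)/6 = 42/6 = 7
te_G = (4 + 4·5 + 6)/6 = 30/6 = 5
te_H = (3 + 4·4 + 5)/6 = 24/6 = 4
te_I = (7 + 4·10 + 19)/6 = 66/6 = 11

Forward pass:
ES_A = 0; EF_A = 5
ES_B = 0; EF_B = 13
ES_C = 13; EF_C = 13+12 = 25
ES_D = 25; EF_D = 25+7 = 32
ES_E = 5; EF_E = 5+7 = 12
ES_F = 5; EF_F = 5+7 = 12
ES_G = 25; EF_G = 25+5 = 30
ES_H = 12; EF_H = 12+4 = 16
ES_I = max(EF_D=32, EF_E=12, EF_F=12, EF_G=30, EF_H=16) = 32; EF_I = 32+11 = 43
Expected project duration μ = 43 days. Critical path: B → C → D → I.

43 days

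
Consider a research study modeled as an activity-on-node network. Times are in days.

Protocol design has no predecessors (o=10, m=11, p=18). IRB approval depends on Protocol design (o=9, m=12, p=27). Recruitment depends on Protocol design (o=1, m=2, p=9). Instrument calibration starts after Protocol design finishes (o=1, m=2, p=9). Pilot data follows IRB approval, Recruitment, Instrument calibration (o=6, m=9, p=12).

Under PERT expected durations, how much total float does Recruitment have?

te_Protocol design = (10 + 4·11 + 18)/6 = 72/6 = 12
te_IRB approval = (9 + 4·12 + 27)/6 = 84/6 = 14
te_Recruitment = (1 + 4·2 + 9)/6 = 18/6 = 3
te_Instrument calibration = (1 + 4·2 + 9)/6 = 18/6 = 3
te_Pilot data = (6 + 4·9 + 12)/6 = 54/6 = 9

Forward pass:
ES_Protocol design = 0; EF_Protocol design = 12
ES_IRB approval = 12; EF_IRB approval = 12+14 = 26
ES_Recruitment = 12; EF_Recruitment = 12+3 = 15
ES_Instrument calibration = 12; EF_Instrument calibration = 12+3 = 15
ES_Pilot data = max(EF_IRB approval=26, EF_Recruitment=15, EF_Instrument calibration=15) = 26; EF_Pilot data = 26+9 = 35
Expected project duration μ = 35 days. Critical path: Protocol design → IRB approval → Pilot data.

Backward pass:
LF_Pilot data = 35; LS_Pilot data = 35−9 = 26
LF_Instrument calibration = LS_Pilot data = 26; LS_Instrument calibration = 26−3 = 23
LF_Recruitment = LS_Pilot data = 26; LS_Recruitment = 26−3 = 23
LF_IRB approval = LS_Pilot data = 26; LS_IRB approval = 26−14 = 12
LF_Protocol design = min(LS_IRB approval=12, LS_Recruitment=23, LS_Instrument calibration=23) = 12; LS_Protocol design = 12−12 = 0
Slack_Recruitment = LS_Recruitment − ES_Recruitment = 23 − 12 = 11

11 days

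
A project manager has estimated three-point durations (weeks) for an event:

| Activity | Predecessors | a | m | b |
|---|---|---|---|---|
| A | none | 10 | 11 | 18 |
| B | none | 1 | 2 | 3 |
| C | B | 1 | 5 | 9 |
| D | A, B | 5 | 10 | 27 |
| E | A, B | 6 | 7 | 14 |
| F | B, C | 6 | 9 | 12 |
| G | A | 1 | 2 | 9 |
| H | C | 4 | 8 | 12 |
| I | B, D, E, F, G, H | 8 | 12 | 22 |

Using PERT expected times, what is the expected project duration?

37 weeks

te_A = (10 + 4·11 + 18)/6 = 72/6 = 12
te_B = (1 + 4·2 + 3)/6 = 12/6 = 2
te_C = (1 + 4·5 + 9)/6 = 30/6 = 5
te_D = (5 + 4·10 + 27)/6 = 72/6 = 12
te_E = (6 + 4·7 + 14)/6 = 48/6 = 8
te_F = (6 + 4·9 + 12)/6 = 54/6 = 9
te_G = (1 + 4·2 + 9)/6 = 18/6 = 3
te_H = (4 + 4·8 + 12)/6 = 48/6 = 8
te_I = (8 + 4·12 + 22)/6 = 78/6 = 13

Forward pass:
ES_A = 0; EF_A = 12
ES_B = 0; EF_B = 2
ES_C = 2; EF_C = 2+5 = 7
ES_D = max(EF_A=12, EF_B=2) = 12; EF_D = 12+12 = 24
ES_E = max(EF_A=12, EF_B=2) = 12; EF_E = 12+8 = 20
ES_F = max(EF_B=2, EF_C=7) = 7; EF_F = 7+9 = 16
ES_G = 12; EF_G = 12+3 = 15
ES_H = 7; EF_H = 7+8 = 15
ES_I = max(EF_B=2, EF_D=24, EF_E=20, EF_F=16, EF_G=15, EF_H=15) = 24; EF_I = 24+13 = 37
Expected project duration μ = 37 weeks. Critical path: A → D → I.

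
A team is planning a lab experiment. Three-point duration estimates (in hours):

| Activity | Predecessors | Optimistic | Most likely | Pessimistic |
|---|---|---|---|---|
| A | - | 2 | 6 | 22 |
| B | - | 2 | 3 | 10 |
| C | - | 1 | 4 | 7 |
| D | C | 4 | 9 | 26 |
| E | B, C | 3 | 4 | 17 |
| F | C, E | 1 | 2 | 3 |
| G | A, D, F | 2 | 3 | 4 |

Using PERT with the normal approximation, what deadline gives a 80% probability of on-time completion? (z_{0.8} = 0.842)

21.2 hours

te_A = (2 + 4·6 + 22)/6 = 48/6 = 8; σ²_A = ((22−2)/6)² = 11.111
te_B = (2 + 4·3 + 10)/6 = 24/6 = 4; σ²_B = ((10−2)/6)² = 1.778
te_C = (1 + 4·4 + 7)/6 = 24/6 = 4; σ²_C = ((7−1)/6)² = 1.000
te_D = (4 + 4·9 + 26)/6 = 66/6 = 11; σ²_D = ((26−4)/6)² = 13.444
te_E = (3 + 4·4 + 17)/6 = 36/6 = 6; σ²_E = ((17−3)/6)² = 5.444
te_F = (1 + 4·2 + 3)/6 = 12/6 = 2; σ²_F = ((3−1)/6)² = 0.111
te_G = (2 + 4·3 + 4)/6 = 18/6 = 3; σ²_G = ((4−2)/6)² = 0.111

Forward pass:
ES_A = 0; EF_A = 8
ES_B = 0; EF_B = 4
ES_C = 0; EF_C = 4
ES_D = 4; EF_D = 4+11 = 15
ES_E = max(EF_B=4, EF_C=4) = 4; EF_E = 4+6 = 10
ES_F = max(EF_C=4, EF_E=10) = 10; EF_F = 10+2 = 12
ES_G = max(EF_A=8, EF_D=15, EF_F=12) = 15; EF_G = 15+3 = 18
Expected project duration μ = 18 hours. Critical path: C → D → G.

Variance along critical path = 1.000 + 13.444 + 0.111 = 14.556; σ = 3.815 hours.
D = μ + z·σ = 18 + 0.842·3.815 = 21.2 hours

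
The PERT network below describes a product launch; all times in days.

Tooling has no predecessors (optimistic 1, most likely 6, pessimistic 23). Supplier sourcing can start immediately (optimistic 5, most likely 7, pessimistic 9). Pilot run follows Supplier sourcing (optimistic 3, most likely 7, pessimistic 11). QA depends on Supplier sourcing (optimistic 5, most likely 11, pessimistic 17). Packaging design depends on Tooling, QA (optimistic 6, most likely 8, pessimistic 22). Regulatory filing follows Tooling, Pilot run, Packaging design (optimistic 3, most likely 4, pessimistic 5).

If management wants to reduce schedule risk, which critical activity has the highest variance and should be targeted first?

Packaging design

te_Tooling = (1 + 4·6 + 23)/6 = 48/6 = 8; σ²_Tooling = ((23−1)/6)² = 13.444
te_Supplier sourcing = (5 + 4·7 + 9)/6 = 42/6 = 7; σ²_Supplier sourcing = ((9−5)/6)² = 0.444
te_Pilot run = (3 + 4·7 + 11)/6 = 42/6 = 7; σ²_Pilot run = ((11−3)/6)² = 1.778
te_QA = (5 + 4·11 + 17)/6 = 66/6 = 11; σ²_QA = ((17−5)/6)² = 4.000
te_Packaging design = (6 + 4·8 + 22)/6 = 60/6 = 10; σ²_Packaging design = ((22−6)/6)² = 7.111
te_Regulatory filing = (3 + 4·4 + 5)/6 = 24/6 = 4; σ²_Regulatory filing = ((5−3)/6)² = 0.111

Forward pass:
ES_Tooling = 0; EF_Tooling = 8
ES_Supplier sourcing = 0; EF_Supplier sourcing = 7
ES_Pilot run = 7; EF_Pilot run = 7+7 = 14
ES_QA = 7; EF_QA = 7+11 = 18
ES_Packaging design = max(EF_Tooling=8, EF_QA=18) = 18; EF_Packaging design = 18+10 = 28
ES_Regulatory filing = max(EF_Tooling=8, EF_Pilot run=14, EF_Packaging design=28) = 28; EF_Regulatory filing = 28+4 = 32
Expected project duration μ = 32 days. Critical path: Supplier sourcing → QA → Packaging design → Regulatory filing.

Variances on critical path: σ²_Supplier sourcing=0.444, σ²_QA=4.000, σ²_Packaging design=7.111, σ²_Regulatory filing=0.111.
Largest is σ²_Packaging design = 7.111.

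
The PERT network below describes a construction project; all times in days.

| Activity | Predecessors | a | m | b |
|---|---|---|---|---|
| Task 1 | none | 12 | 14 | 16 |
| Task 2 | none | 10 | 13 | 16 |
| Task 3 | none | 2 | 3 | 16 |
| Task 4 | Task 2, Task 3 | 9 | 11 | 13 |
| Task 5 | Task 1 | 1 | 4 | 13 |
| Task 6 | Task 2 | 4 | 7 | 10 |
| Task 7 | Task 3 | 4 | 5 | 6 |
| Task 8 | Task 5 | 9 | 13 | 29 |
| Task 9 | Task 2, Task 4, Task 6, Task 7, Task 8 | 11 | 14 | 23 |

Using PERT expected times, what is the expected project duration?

te_Task 1 = (12 + 4·14 + 16)/6 = 84/6 = 14
te_Task 2 = (10 + 4·13 + 16)/6 = 78/6 = 13
te_Task 3 = (2 + 4·3 + 16)/6 = 30/6 = 5
te_Task 4 = (9 + 4·11 + 13)/6 = 66/6 = 11
te_Task 5 = (1 + 4·4 + 13)/6 = 30/6 = 5
te_Task 6 = (4 + 4·7 + 10)/6 = 42/6 = 7
te_Task 7 = (4 + 4·5 + 6)/6 = 30/6 = 5
te_Task 8 = (9 + 4·13 + 29)/6 = 90/6 = 15
te_Task 9 = (11 + 4·14 + 23)/6 = 90/6 = 15

Forward pass:
ES_Task 1 = 0; EF_Task 1 = 14
ES_Task 2 = 0; EF_Task 2 = 13
ES_Task 3 = 0; EF_Task 3 = 5
ES_Task 4 = max(EF_Task 2=13, EF_Task 3=5) = 13; EF_Task 4 = 13+11 = 24
ES_Task 5 = 14; EF_Task 5 = 14+5 = 19
ES_Task 6 = 13; EF_Task 6 = 13+7 = 20
ES_Task 7 = 5; EF_Task 7 = 5+5 = 10
ES_Task 8 = 19; EF_Task 8 = 19+15 = 34
ES_Task 9 = max(EF_Task 2=13, EF_Task 4=24, EF_Task 6=20, EF_Task 7=10, EF_Task 8=34) = 34; EF_Task 9 = 34+15 = 49
Expected project duration μ = 49 days. Critical path: Task 1 → Task 5 → Task 8 → Task 9.

49 days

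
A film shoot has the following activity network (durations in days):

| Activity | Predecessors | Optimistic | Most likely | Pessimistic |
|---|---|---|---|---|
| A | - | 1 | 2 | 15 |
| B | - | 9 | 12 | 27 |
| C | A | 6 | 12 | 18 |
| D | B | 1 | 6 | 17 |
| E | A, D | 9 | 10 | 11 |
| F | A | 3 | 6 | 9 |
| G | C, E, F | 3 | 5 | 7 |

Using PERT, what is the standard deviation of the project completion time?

4.08 days

te_A = (1 + 4·2 + 15)/6 = 24/6 = 4; σ²_A = ((15−1)/6)² = 5.444
te_B = (9 + 4·12 + 27)/6 = 84/6 = 14; σ²_B = ((27−9)/6)² = 9.000
te_C = (6 + 4·12 + 18)/6 = 72/6 = 12; σ²_C = ((18−6)/6)² = 4.000
te_D = (1 + 4·6 + 17)/6 = 42/6 = 7; σ²_D = ((17−1)/6)² = 7.111
te_E = (9 + 4·10 + 11)/6 = 60/6 = 10; σ²_E = ((11−9)/6)² = 0.111
te_F = (3 + 4·6 + 9)/6 = 36/6 = 6; σ²_F = ((9−3)/6)² = 1.000
te_G = (3 + 4·5 + 7)/6 = 30/6 = 5; σ²_G = ((7−3)/6)² = 0.444

Forward pass:
ES_A = 0; EF_A = 4
ES_B = 0; EF_B = 14
ES_C = 4; EF_C = 4+12 = 16
ES_D = 14; EF_D = 14+7 = 21
ES_E = max(EF_A=4, EF_D=21) = 21; EF_E = 21+10 = 31
ES_F = 4; EF_F = 4+6 = 10
ES_G = max(EF_C=16, EF_E=31, EF_F=10) = 31; EF_G = 31+5 = 36
Expected project duration μ = 36 days. Critical path: B → D → E → G.

Variance along critical path = 9.000 + 7.111 + 0.111 + 0.444 = 16.667
σ = √16.667 = 4.082 days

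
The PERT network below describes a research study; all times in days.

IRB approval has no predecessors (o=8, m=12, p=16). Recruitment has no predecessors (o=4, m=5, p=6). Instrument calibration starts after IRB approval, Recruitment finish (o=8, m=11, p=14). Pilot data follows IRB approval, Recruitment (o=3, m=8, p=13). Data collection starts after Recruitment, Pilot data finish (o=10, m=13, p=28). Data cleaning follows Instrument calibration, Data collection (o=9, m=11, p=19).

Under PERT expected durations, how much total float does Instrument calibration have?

te_IRB approval = (8 + 4·12 + 16)/6 = 72/6 = 12
te_Recruitment = (4 + 4·5 + 6)/6 = 30/6 = 5
te_Instrument calibration = (8 + 4·11 + 14)/6 = 66/6 = 11
te_Pilot data = (3 + 4·8 + 13)/6 = 48/6 = 8
te_Data collection = (10 + 4·13 + 28)/6 = 90/6 = 15
te_Data cleaning = (9 + 4·11 + 19)/6 = 72/6 = 12

Forward pass:
ES_IRB approval = 0; EF_IRB approval = 12
ES_Recruitment = 0; EF_Recruitment = 5
ES_Instrument calibration = max(EF_IRB approval=12, EF_Recruitment=5) = 12; EF_Instrument calibration = 12+11 = 23
ES_Pilot data = max(EF_IRB approval=12, EF_Recruitment=5) = 12; EF_Pilot data = 12+8 = 20
ES_Data collection = max(EF_Recruitment=5, EF_Pilot data=20) = 20; EF_Data collection = 20+15 = 35
ES_Data cleaning = max(EF_Instrument calibration=23, EF_Data collection=35) = 35; EF_Data cleaning = 35+12 = 47
Expected project duration μ = 47 days. Critical path: IRB approval → Pilot data → Data collection → Data cleaning.

Backward pass:
LF_Data cleaning = 47; LS_Data cleaning = 47−12 = 35
LF_Data collection = LS_Data cleaning = 35; LS_Data collection = 35−15 = 20
LF_Pilot data = LS_Data collection = 20; LS_Pilot data = 20−8 = 12
LF_Instrument calibration = LS_Data cleaning = 35; LS_Instrument calibration = 35−11 = 24
LF_Recruitment = min(LS_Instrument calibration=24, LS_Pilot data=12, LS_Data collection=20) = 12; LS_Recruitment = 12−5 = 7
LF_IRB approval = min(LS_Instrument calibration=24, LS_Pilot data=12) = 12; LS_IRB approval = 12−12 = 0
Slack_Instrument calibration = LS_Instrument calibration − ES_Instrument calibration = 24 − 12 = 12

12 days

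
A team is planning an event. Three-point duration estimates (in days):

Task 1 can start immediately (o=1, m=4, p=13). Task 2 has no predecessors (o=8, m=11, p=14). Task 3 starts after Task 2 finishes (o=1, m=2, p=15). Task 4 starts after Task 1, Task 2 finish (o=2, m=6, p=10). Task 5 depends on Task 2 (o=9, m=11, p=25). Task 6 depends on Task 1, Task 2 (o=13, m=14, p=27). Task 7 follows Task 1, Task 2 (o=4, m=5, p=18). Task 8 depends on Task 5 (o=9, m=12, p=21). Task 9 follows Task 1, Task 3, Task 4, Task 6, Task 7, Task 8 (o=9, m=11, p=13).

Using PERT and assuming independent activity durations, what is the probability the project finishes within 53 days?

te_Task 1 = (1 + 4·4 + 13)/6 = 30/6 = 5; σ²_Task 1 = ((13−1)/6)² = 4.000
te_Task 2 = (8 + 4·11 + 14)/6 = 66/6 = 11; σ²_Task 2 = ((14−8)/6)² = 1.000
te_Task 3 = (1 + 4·2 + 15)/6 = 24/6 = 4; σ²_Task 3 = ((15−1)/6)² = 5.444
te_Task 4 = (2 + 4·6 + 10)/6 = 36/6 = 6; σ²_Task 4 = ((10−2)/6)² = 1.778
te_Task 5 = (9 + 4·11 + 25)/6 = 78/6 = 13; σ²_Task 5 = ((25−9)/6)² = 7.111
te_Task 6 = (13 + 4·14 + 27)/6 = 96/6 = 16; σ²_Task 6 = ((27−13)/6)² = 5.444
te_Task 7 = (4 + 4·5 + 18)/6 = 42/6 = 7; σ²_Task 7 = ((18−4)/6)² = 5.444
te_Task 8 = (9 + 4·12 + 21)/6 = 78/6 = 13; σ²_Task 8 = ((21−9)/6)² = 4.000
te_Task 9 = (9 + 4·11 + 13)/6 = 66/6 = 11; σ²_Task 9 = ((13−9)/6)² = 0.444

Forward pass:
ES_Task 1 = 0; EF_Task 1 = 5
ES_Task 2 = 0; EF_Task 2 = 11
ES_Task 3 = 11; EF_Task 3 = 11+4 = 15
ES_Task 4 = max(EF_Task 1=5, EF_Task 2=11) = 11; EF_Task 4 = 11+6 = 17
ES_Task 5 = 11; EF_Task 5 = 11+13 = 24
ES_Task 6 = max(EF_Task 1=5, EF_Task 2=11) = 11; EF_Task 6 = 11+16 = 27
ES_Task 7 = max(EF_Task 1=5, EF_Task 2=11) = 11; EF_Task 7 = 11+7 = 18
ES_Task 8 = 24; EF_Task 8 = 24+13 = 37
ES_Task 9 = max(EF_Task 1=5, EF_Task 3=15, EF_Task 4=17, EF_Task 6=27, EF_Task 7=18, EF_Task 8=37) = 37; EF_Task 9 = 37+11 = 48
Expected project duration μ = 48 days. Critical path: Task 2 → Task 5 → Task 8 → Task 9.

Variance along critical path = 1.000 + 7.111 + 4.000 + 0.444 = 12.556; σ = √12.556 = 3.543 days.
Z = (53 − 48) / 3.543 = 1.411
P(T ≤ 53) = Φ(1.411) ≈ 0.921

0.921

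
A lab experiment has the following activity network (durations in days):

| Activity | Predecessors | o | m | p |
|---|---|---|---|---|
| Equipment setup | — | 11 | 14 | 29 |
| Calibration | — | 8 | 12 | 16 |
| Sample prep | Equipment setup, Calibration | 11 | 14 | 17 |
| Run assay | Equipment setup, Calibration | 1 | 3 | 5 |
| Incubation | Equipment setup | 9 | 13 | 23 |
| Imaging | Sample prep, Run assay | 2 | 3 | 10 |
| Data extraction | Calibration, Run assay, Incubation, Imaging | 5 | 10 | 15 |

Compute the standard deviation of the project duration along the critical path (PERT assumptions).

te_Equipment setup = (11 + 4·14 + 29)/6 = 96/6 = 16; σ²_Equipment setup = ((29−11)/6)² = 9.000
te_Calibration = (8 + 4·12 + 16)/6 = 72/6 = 12; σ²_Calibration = ((16−8)/6)² = 1.778
te_Sample prep = (11 + 4·14 + 17)/6 = 84/6 = 14; σ²_Sample prep = ((17−11)/6)² = 1.000
te_Run assay = (1 + 4·3 + 5)/6 = 18/6 = 3; σ²_Run assay = ((5−1)/6)² = 0.444
te_Incubation = (9 + 4·13 + 23)/6 = 84/6 = 14; σ²_Incubation = ((23−9)/6)² = 5.444
te_Imaging = (2 + 4·3 + 10)/6 = 24/6 = 4; σ²_Imaging = ((10−2)/6)² = 1.778
te_Data extraction = (5 + 4·10 + 15)/6 = 60/6 = 10; σ²_Data extraction = ((15−5)/6)² = 2.778

Forward pass:
ES_Equipment setup = 0; EF_Equipment setup = 16
ES_Calibration = 0; EF_Calibration = 12
ES_Sample prep = max(EF_Equipment setup=16, EF_Calibration=12) = 16; EF_Sample prep = 16+14 = 30
ES_Run assay = max(EF_Equipment setup=16, EF_Calibration=12) = 16; EF_Run assay = 16+3 = 19
ES_Incubation = 16; EF_Incubation = 16+14 = 30
ES_Imaging = max(EF_Sample prep=30, EF_Run assay=19) = 30; EF_Imaging = 30+4 = 34
ES_Data extraction = max(EF_Calibration=12, EF_Run assay=19, EF_Incubation=30, EF_Imaging=34) = 34; EF_Data extraction = 34+10 = 44
Expected project duration μ = 44 days. Critical path: Equipment setup → Sample prep → Imaging → Data extraction.

Variance along critical path = 9.000 + 1.000 + 1.778 + 2.778 = 14.556
σ = √14.556 = 3.815 days

3.82 days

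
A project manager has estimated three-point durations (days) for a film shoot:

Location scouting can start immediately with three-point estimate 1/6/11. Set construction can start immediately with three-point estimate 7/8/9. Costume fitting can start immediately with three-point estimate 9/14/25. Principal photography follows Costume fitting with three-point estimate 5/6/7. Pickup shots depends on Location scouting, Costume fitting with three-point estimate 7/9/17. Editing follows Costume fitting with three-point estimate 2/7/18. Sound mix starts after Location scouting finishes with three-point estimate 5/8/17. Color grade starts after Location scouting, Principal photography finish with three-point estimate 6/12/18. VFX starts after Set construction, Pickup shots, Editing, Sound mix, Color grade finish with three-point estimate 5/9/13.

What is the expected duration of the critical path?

te_Location scouting = (1 + 4·6 + 11)/6 = 36/6 = 6
te_Set construction = (7 + 4·8 + 9)/6 = 48/6 = 8
te_Costume fitting = (9 + 4·14 + 25)/6 = 90/6 = 15
te_Principal photography = (5 + 4·6 + 7)/6 = 36/6 = 6
te_Pickup shots = (7 + 4·9 + 17)/6 = 60/6 = 10
te_Editing = (2 + 4·7 + 18)/6 = 48/6 = 8
te_Sound mix = (5 + 4·8 + 17)/6 = 54/6 = 9
te_Color grade = (6 + 4·12 + 18)/6 = 72/6 = 12
te_VFX = (5 + 4·9 + 13)/6 = 54/6 = 9

Forward pass:
ES_Location scouting = 0; EF_Location scouting = 6
ES_Set construction = 0; EF_Set construction = 8
ES_Costume fitting = 0; EF_Costume fitting = 15
ES_Principal photography = 15; EF_Principal photography = 15+6 = 21
ES_Pickup shots = max(EF_Location scouting=6, EF_Costume fitting=15) = 15; EF_Pickup shots = 15+10 = 25
ES_Editing = 15; EF_Editing = 15+8 = 23
ES_Sound mix = 6; EF_Sound mix = 6+9 = 15
ES_Color grade = max(EF_Location scouting=6, EF_Principal photography=21) = 21; EF_Color grade = 21+12 = 33
ES_VFX = max(EF_Set construction=8, EF_Pickup shots=25, EF_Editing=23, EF_Sound mix=15, EF_Color grade=33) = 33; EF_VFX = 33+9 = 42
Expected project duration μ = 42 days. Critical path: Costume fitting → Principal photography → Color grade → VFX.

42 days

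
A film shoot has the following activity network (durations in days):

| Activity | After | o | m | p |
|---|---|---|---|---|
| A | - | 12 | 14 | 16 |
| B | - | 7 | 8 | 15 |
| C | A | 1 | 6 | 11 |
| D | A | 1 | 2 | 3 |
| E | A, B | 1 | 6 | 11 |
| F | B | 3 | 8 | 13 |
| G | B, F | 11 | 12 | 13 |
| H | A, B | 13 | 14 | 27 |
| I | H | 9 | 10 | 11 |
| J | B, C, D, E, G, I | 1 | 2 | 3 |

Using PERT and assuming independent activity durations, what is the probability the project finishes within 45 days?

te_A = (12 + 4·14 + 16)/6 = 84/6 = 14; σ²_A = ((16−12)/6)² = 0.444
te_B = (7 + 4·8 + 15)/6 = 54/6 = 9; σ²_B = ((15−7)/6)² = 1.778
te_C = (1 + 4·6 + 11)/6 = 36/6 = 6; σ²_C = ((11−1)/6)² = 2.778
te_D = (1 + 4·2 + 3)/6 = 12/6 = 2; σ²_D = ((3−1)/6)² = 0.111
te_E = (1 + 4·6 + 11)/6 = 36/6 = 6; σ²_E = ((11−1)/6)² = 2.778
te_F = (3 + 4·8 + 13)/6 = 48/6 = 8; σ²_F = ((13−3)/6)² = 2.778
te_G = (11 + 4·12 + 13)/6 = 72/6 = 12; σ²_G = ((13−11)/6)² = 0.111
te_H = (13 + 4·14 + 27)/6 = 96/6 = 16; σ²_H = ((27−13)/6)² = 5.444
te_I = (9 + 4·10 + 11)/6 = 60/6 = 10; σ²_I = ((11−9)/6)² = 0.111
te_J = (1 + 4·2 + 3)/6 = 12/6 = 2; σ²_J = ((3−1)/6)² = 0.111

Forward pass:
ES_A = 0; EF_A = 14
ES_B = 0; EF_B = 9
ES_C = 14; EF_C = 14+6 = 20
ES_D = 14; EF_D = 14+2 = 16
ES_E = max(EF_A=14, EF_B=9) = 14; EF_E = 14+6 = 20
ES_F = 9; EF_F = 9+8 = 17
ES_G = max(EF_B=9, EF_F=17) = 17; EF_G = 17+12 = 29
ES_H = max(EF_A=14, EF_B=9) = 14; EF_H = 14+16 = 30
ES_I = 30; EF_I = 30+10 = 40
ES_J = max(EF_B=9, EF_C=20, EF_D=16, EF_E=20, EF_G=29, EF_I=40) = 40; EF_J = 40+2 = 42
Expected project duration μ = 42 days. Critical path: A → H → I → J.

Variance along critical path = 0.444 + 5.444 + 0.111 + 0.111 = 6.111; σ = √6.111 = 2.472 days.
Z = (45 − 42) / 2.472 = 1.214
P(T ≤ 45) = Φ(1.214) ≈ 0.888

0.888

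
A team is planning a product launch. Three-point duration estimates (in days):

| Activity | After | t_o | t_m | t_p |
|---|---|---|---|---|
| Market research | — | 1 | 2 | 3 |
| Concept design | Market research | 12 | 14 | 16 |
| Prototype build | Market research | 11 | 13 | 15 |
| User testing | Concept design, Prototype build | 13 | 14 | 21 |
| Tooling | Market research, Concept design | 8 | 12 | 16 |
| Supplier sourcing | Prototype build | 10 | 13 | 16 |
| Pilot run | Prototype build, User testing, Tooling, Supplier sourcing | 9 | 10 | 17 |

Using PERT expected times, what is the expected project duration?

te_Market research = (1 + 4·2 + 3)/6 = 12/6 = 2
te_Concept design = (12 + 4·14 + 16)/6 = 84/6 = 14
te_Prototype build = (11 + 4·13 + 15)/6 = 78/6 = 13
te_User testing = (13 + 4·14 + 21)/6 = 90/6 = 15
te_Tooling = (8 + 4·12 + 16)/6 = 72/6 = 12
te_Supplier sourcing = (10 + 4·13 + 16)/6 = 78/6 = 13
te_Pilot run = (9 + 4·10 + 17)/6 = 66/6 = 11

Forward pass:
ES_Market research = 0; EF_Market research = 2
ES_Concept design = 2; EF_Concept design = 2+14 = 16
ES_Prototype build = 2; EF_Prototype build = 2+13 = 15
ES_User testing = max(EF_Concept design=16, EF_Prototype build=15) = 16; EF_User testing = 16+15 = 31
ES_Tooling = max(EF_Market research=2, EF_Concept design=16) = 16; EF_Tooling = 16+12 = 28
ES_Supplier sourcing = 15; EF_Supplier sourcing = 15+13 = 28
ES_Pilot run = max(EF_Prototype build=15, EF_User testing=31, EF_Tooling=28, EF_Supplier sourcing=28) = 31; EF_Pilot run = 31+11 = 42
Expected project duration μ = 42 days. Critical path: Market research → Concept design → User testing → Pilot run.

42 days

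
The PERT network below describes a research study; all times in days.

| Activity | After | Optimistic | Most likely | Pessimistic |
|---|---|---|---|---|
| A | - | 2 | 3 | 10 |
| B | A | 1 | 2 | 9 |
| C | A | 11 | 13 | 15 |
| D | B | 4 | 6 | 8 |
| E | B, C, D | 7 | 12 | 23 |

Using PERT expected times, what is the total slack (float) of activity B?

te_A = (2 + 4·3 + 10)/6 = 24/6 = 4
te_B = (1 + 4·2 + 9)/6 = 18/6 = 3
te_C = (11 + 4·13 + 15)/6 = 78/6 = 13
te_D = (4 + 4·6 + 8)/6 = 36/6 = 6
te_E = (7 + 4·12 + 23)/6 = 78/6 = 13

Forward pass:
ES_A = 0; EF_A = 4
ES_B = 4; EF_B = 4+3 = 7
ES_C = 4; EF_C = 4+13 = 17
ES_D = 7; EF_D = 7+6 = 13
ES_E = max(EF_B=7, EF_C=17, EF_D=13) = 17; EF_E = 17+13 = 30
Expected project duration μ = 30 days. Critical path: A → C → E.

Backward pass:
LF_E = 30; LS_E = 30−13 = 17
LF_D = LS_E = 17; LS_D = 17−6 = 11
LF_C = LS_E = 17; LS_C = 17−13 = 4
LF_B = min(LS_D=11, LS_E=17) = 11; LS_B = 11−3 = 8
LF_A = min(LS_B=8, LS_C=4) = 4; LS_A = 4−4 = 0
Slack_B = LS_B − ES_B = 8 − 4 = 4

4 days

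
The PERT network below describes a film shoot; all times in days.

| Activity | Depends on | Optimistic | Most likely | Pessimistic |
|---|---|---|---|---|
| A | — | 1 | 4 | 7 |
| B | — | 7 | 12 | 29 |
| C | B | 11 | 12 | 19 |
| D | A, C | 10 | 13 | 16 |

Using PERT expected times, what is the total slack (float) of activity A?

23 days

te_A = (1 + 4·4 + 7)/6 = 24/6 = 4
te_B = (7 + 4·12 + 29)/6 = 84/6 = 14
te_C = (11 + 4·12 + 19)/6 = 78/6 = 13
te_D = (10 + 4·13 + 16)/6 = 78/6 = 13

Forward pass:
ES_A = 0; EF_A = 4
ES_B = 0; EF_B = 14
ES_C = 14; EF_C = 14+13 = 27
ES_D = max(EF_A=4, EF_C=27) = 27; EF_D = 27+13 = 40
Expected project duration μ = 40 days. Critical path: B → C → D.

Backward pass:
LF_D = 40; LS_D = 40−13 = 27
LF_C = LS_D = 27; LS_C = 27−13 = 14
LF_B = LS_C = 14; LS_B = 14−14 = 0
LF_A = LS_D = 27; LS_A = 27−4 = 23
Slack_A = LS_A − ES_A = 23 − 0 = 23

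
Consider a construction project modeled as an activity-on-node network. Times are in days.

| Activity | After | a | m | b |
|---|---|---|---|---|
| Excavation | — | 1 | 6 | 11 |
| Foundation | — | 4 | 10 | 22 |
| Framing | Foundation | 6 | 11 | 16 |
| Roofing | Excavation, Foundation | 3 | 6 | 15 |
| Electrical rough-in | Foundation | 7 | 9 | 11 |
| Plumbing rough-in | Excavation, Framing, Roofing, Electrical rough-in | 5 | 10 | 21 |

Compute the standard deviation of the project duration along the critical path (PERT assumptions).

te_Excavation = (1 + 4·6 + 11)/6 = 36/6 = 6; σ²_Excavation = ((11−1)/6)² = 2.778
te_Foundation = (4 + 4·10 + 22)/6 = 66/6 = 11; σ²_Foundation = ((22−4)/6)² = 9.000
te_Framing = (6 + 4·11 + 16)/6 = 66/6 = 11; σ²_Framing = ((16−6)/6)² = 2.778
te_Roofing = (3 + 4·6 + 15)/6 = 42/6 = 7; σ²_Roofing = ((15−3)/6)² = 4.000
te_Electrical rough-in = (7 + 4·9 + 11)/6 = 54/6 = 9; σ²_Electrical rough-in = ((11−7)/6)² = 0.444
te_Plumbing rough-in = (5 + 4·10 + 21)/6 = 66/6 = 11; σ²_Plumbing rough-in = ((21−5)/6)² = 7.111

Forward pass:
ES_Excavation = 0; EF_Excavation = 6
ES_Foundation = 0; EF_Foundation = 11
ES_Framing = 11; EF_Framing = 11+11 = 22
ES_Roofing = max(EF_Excavation=6, EF_Foundation=11) = 11; EF_Roofing = 11+7 = 18
ES_Electrical rough-in = 11; EF_Electrical rough-in = 11+9 = 20
ES_Plumbing rough-in = max(EF_Excavation=6, EF_Framing=22, EF_Roofing=18, EF_Electrical rough-in=20) = 22; EF_Plumbing rough-in = 22+11 = 33
Expected project duration μ = 33 days. Critical path: Foundation → Framing → Plumbing rough-in.

Variance along critical path = 9.000 + 2.778 + 7.111 = 18.889
σ = √18.889 = 4.346 days

4.35 days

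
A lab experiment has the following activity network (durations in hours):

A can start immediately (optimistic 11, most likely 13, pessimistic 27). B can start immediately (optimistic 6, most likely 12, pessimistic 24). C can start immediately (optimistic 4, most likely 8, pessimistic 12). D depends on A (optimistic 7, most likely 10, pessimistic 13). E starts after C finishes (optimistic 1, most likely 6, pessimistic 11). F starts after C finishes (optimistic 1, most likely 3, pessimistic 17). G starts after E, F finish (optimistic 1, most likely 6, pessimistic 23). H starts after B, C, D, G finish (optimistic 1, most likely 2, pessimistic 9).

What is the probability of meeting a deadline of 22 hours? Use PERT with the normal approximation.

0.028

te_A = (11 + 4·13 + 27)/6 = 90/6 = 15; σ²_A = ((27−11)/6)² = 7.111
te_B = (6 + 4·12 + 24)/6 = 78/6 = 13; σ²_B = ((24−6)/6)² = 9.000
te_C = (4 + 4·8 + 12)/6 = 48/6 = 8; σ²_C = ((12−4)/6)² = 1.778
te_D = (7 + 4·10 + 13)/6 = 60/6 = 10; σ²_D = ((13−7)/6)² = 1.000
te_E = (1 + 4·6 + 11)/6 = 36/6 = 6; σ²_E = ((11−1)/6)² = 2.778
te_F = (1 + 4·3 + 17)/6 = 30/6 = 5; σ²_F = ((17−1)/6)² = 7.111
te_G = (1 + 4·6 + 23)/6 = 48/6 = 8; σ²_G = ((23−1)/6)² = 13.444
te_H = (1 + 4·2 + 9)/6 = 18/6 = 3; σ²_H = ((9−1)/6)² = 1.778

Forward pass:
ES_A = 0; EF_A = 15
ES_B = 0; EF_B = 13
ES_C = 0; EF_C = 8
ES_D = 15; EF_D = 15+10 = 25
ES_E = 8; EF_E = 8+6 = 14
ES_F = 8; EF_F = 8+5 = 13
ES_G = max(EF_E=14, EF_F=13) = 14; EF_G = 14+8 = 22
ES_H = max(EF_B=13, EF_C=8, EF_D=25, EF_G=22) = 25; EF_H = 25+3 = 28
Expected project duration μ = 28 hours. Critical path: A → D → H.

Variance along critical path = 7.111 + 1.000 + 1.778 = 9.889; σ = √9.889 = 3.145 hours.
Z = (22 − 28) / 3.145 = -1.908
P(T ≤ 22) = Φ(-1.908) ≈ 0.028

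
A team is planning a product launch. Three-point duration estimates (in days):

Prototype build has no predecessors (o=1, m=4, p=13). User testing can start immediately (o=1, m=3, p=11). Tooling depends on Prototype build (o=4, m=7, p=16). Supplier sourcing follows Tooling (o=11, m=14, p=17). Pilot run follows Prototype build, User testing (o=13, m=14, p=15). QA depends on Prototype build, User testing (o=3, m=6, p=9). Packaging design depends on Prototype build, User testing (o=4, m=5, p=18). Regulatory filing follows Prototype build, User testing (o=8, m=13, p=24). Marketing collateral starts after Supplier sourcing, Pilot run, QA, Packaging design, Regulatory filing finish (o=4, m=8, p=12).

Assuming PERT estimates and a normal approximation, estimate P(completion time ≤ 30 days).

0.064

te_Prototype build = (1 + 4·4 + 13)/6 = 30/6 = 5; σ²_Prototype build = ((13−1)/6)² = 4.000
te_User testing = (1 + 4·3 + 11)/6 = 24/6 = 4; σ²_User testing = ((11−1)/6)² = 2.778
te_Tooling = (4 + 4·7 + 16)/6 = 48/6 = 8; σ²_Tooling = ((16−4)/6)² = 4.000
te_Supplier sourcing = (11 + 4·14 + 17)/6 = 84/6 = 14; σ²_Supplier sourcing = ((17−11)/6)² = 1.000
te_Pilot run = (13 + 4·14 + 15)/6 = 84/6 = 14; σ²_Pilot run = ((15−13)/6)² = 0.111
te_QA = (3 + 4·6 + 9)/6 = 36/6 = 6; σ²_QA = ((9−3)/6)² = 1.000
te_Packaging design = (4 + 4·5 + 18)/6 = 42/6 = 7; σ²_Packaging design = ((18−4)/6)² = 5.444
te_Regulatory filing = (8 + 4·13 + 24)/6 = 84/6 = 14; σ²_Regulatory filing = ((24−8)/6)² = 7.111
te_Marketing collateral = (4 + 4·8 + 12)/6 = 48/6 = 8; σ²_Marketing collateral = ((12−4)/6)² = 1.778

Forward pass:
ES_Prototype build = 0; EF_Prototype build = 5
ES_User testing = 0; EF_User testing = 4
ES_Tooling = 5; EF_Tooling = 5+8 = 13
ES_Supplier sourcing = 13; EF_Supplier sourcing = 13+14 = 27
ES_Pilot run = max(EF_Prototype build=5, EF_User testing=4) = 5; EF_Pilot run = 5+14 = 19
ES_QA = max(EF_Prototype build=5, EF_User testing=4) = 5; EF_QA = 5+6 = 11
ES_Packaging design = max(EF_Prototype build=5, EF_User testing=4) = 5; EF_Packaging design = 5+7 = 12
ES_Regulatory filing = max(EF_Prototype build=5, EF_User testing=4) = 5; EF_Regulatory filing = 5+14 = 19
ES_Marketing collateral = max(EF_Supplier sourcing=27, EF_Pilot run=19, EF_QA=11, EF_Packaging design=12, EF_Regulatory filing=19) = 27; EF_Marketing collateral = 27+8 = 35
Expected project duration μ = 35 days. Critical path: Prototype build → Tooling → Supplier sourcing → Marketing collateral.

Variance along critical path = 4.000 + 4.000 + 1.000 + 1.778 = 10.778; σ = √10.778 = 3.283 days.
Z = (30 − 35) / 3.283 = -1.523
P(T ≤ 30) = Φ(-1.523) ≈ 0.064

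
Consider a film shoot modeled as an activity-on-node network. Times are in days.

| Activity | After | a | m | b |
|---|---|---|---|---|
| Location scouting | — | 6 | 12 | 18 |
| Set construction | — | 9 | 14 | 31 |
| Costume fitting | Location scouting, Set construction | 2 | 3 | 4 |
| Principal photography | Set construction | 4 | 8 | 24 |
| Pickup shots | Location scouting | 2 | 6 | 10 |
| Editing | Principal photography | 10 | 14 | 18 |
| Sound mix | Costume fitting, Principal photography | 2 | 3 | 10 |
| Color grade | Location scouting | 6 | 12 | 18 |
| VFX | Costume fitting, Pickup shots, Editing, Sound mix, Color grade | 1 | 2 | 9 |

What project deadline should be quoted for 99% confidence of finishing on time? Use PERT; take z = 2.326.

te_Location scouting = (6 + 4·12 + 18)/6 = 72/6 = 12; σ²_Location scouting = ((18−6)/6)² = 4.000
te_Set construction = (9 + 4·14 + 31)/6 = 96/6 = 16; σ²_Set construction = ((31−9)/6)² = 13.444
te_Costume fitting = (2 + 4·3 + 4)/6 = 18/6 = 3; σ²_Costume fitting = ((4−2)/6)² = 0.111
te_Principal photography = (4 + 4·8 + 24)/6 = 60/6 = 10; σ²_Principal photography = ((24−4)/6)² = 11.111
te_Pickup shots = (2 + 4·6 + 10)/6 = 36/6 = 6; σ²_Pickup shots = ((10−2)/6)² = 1.778
te_Editing = (10 + 4·14 + 18)/6 = 84/6 = 14; σ²_Editing = ((18−10)/6)² = 1.778
te_Sound mix = (2 + 4·3 + 10)/6 = 24/6 = 4; σ²_Sound mix = ((10−2)/6)² = 1.778
te_Color grade = (6 + 4·12 + 18)/6 = 72/6 = 12; σ²_Color grade = ((18−6)/6)² = 4.000
te_VFX = (1 + 4·2 + 9)/6 = 18/6 = 3; σ²_VFX = ((9−1)/6)² = 1.778

Forward pass:
ES_Location scouting = 0; EF_Location scouting = 12
ES_Set construction = 0; EF_Set construction = 16
ES_Costume fitting = max(EF_Location scouting=12, EF_Set construction=16) = 16; EF_Costume fitting = 16+3 = 19
ES_Principal photography = 16; EF_Principal photography = 16+10 = 26
ES_Pickup shots = 12; EF_Pickup shots = 12+6 = 18
ES_Editing = 26; EF_Editing = 26+14 = 40
ES_Sound mix = max(EF_Costume fitting=19, EF_Principal photography=26) = 26; EF_Sound mix = 26+4 = 30
ES_Color grade = 12; EF_Color grade = 12+12 = 24
ES_VFX = max(EF_Costume fitting=19, EF_Pickup shots=18, EF_Editing=40, EF_Sound mix=30, EF_Color grade=24) = 40; EF_VFX = 40+3 = 43
Expected project duration μ = 43 days. Critical path: Set construction → Principal photography → Editing → VFX.

Variance along critical path = 13.444 + 11.111 + 1.778 + 1.778 = 28.111; σ = 5.302 days.
D = μ + z·σ = 43 + 2.326·5.302 = 55.3 days

55.3 days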